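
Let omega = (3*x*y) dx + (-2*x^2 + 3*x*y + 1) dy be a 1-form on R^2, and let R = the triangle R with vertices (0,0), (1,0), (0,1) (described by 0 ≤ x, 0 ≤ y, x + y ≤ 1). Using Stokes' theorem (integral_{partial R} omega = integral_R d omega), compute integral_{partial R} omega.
integral_(partial R) omega = -2/3

Stokes: integral_partial_R omega = integral_R d omega with d omega = (∂Q/∂x - ∂P/∂y) dx ∧ dy.
  ∂Q/∂x = -4*x + 3*y
  ∂P/∂y = 3*x
  integrand = ∂Q/∂x - ∂P/∂y = -7*x + 3*y.
Integrating over R: integral_0^1 integral_0^{1-x} (-7*x + 3*y) dy dx = -2/3.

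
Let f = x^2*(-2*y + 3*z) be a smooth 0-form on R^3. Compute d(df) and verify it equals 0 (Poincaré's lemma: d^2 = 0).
d(df) = 0

Step 1: df = sum_i (∂f/∂x_i) dx_i = (2*x*(-2*y + 3*z)) dx + (-2*x^2) dy + (3*x^2) dz.
Step 2: Apply d again. Using the 1-form formula, the coefficient of dx ∧ dy in d(df) is ∂^2 f/∂x ∂y - ∂^2 f/∂y ∂x = (-4*x) - (-4*x) = 0 (equality of mixed partials for smooth f).
Similarly for dx ∧ dz and dy ∧ dz — all coefficients vanish. So d(df) = 0.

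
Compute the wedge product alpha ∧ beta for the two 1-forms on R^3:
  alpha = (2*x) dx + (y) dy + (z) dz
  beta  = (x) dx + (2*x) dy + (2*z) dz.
alpha ∧ beta = (x*(4*x - y)) dx ∧ dy + (3*x*z) dx ∧ dz + (2*z*(-x + y)) dy ∧ dz

Distribute the wedge, using dx_i ∧ dx_j = -dx_j ∧ dx_i and dx_i ∧ dx_i = 0. For each pair (i, j) with i < j, the coefficient of dx_i ∧ dx_j in alpha ∧ beta is (alpha_i * beta_j - alpha_j * beta_i). Collecting: alpha ∧ beta = (x*(4*x - y)) dx ∧ dy + (3*x*z) dx ∧ dz + (2*z*(-x + y)) dy ∧ dz.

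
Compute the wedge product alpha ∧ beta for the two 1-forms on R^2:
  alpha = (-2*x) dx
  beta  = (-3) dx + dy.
alpha ∧ beta = (-2*x) dx ∧ dy

Distribute the wedge, using dx_i ∧ dx_j = -dx_j ∧ dx_i and dx_i ∧ dx_i = 0. For each pair (i, j) with i < j, the coefficient of dx_i ∧ dx_j in alpha ∧ beta is (alpha_i * beta_j - alpha_j * beta_i). Collecting: alpha ∧ beta = (-2*x) dx ∧ dy.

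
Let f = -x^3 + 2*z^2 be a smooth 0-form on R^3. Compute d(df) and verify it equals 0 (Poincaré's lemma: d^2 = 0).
d(df) = 0

Step 1: df = sum_i (∂f/∂x_i) dx_i = (-3*x^2) dx + (0) dy + (4*z) dz.
Step 2: Apply d again. Using the 1-form formula, the coefficient of dx ∧ dy in d(df) is ∂^2 f/∂x ∂y - ∂^2 f/∂y ∂x = (0) - (0) = 0 (equality of mixed partials for smooth f).
Similarly for dx ∧ dz and dy ∧ dz — all coefficients vanish. So d(df) = 0.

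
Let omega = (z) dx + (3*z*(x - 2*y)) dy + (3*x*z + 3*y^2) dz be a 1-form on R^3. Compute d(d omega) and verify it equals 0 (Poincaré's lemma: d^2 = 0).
d(d omega) = 0

Step 1: d omega = sum_{i<j} (∂f_j/∂x_i - ∂f_i/∂x_j) dx_i ∧ dx_j:
  coeff of dx ∧ dy: 3*z
  coeff of dx ∧ dz: 3*z - 1
  coeff of dy ∧ dz: -3*x + 12*y
Step 2: Apply d again to each 2-form coefficient. The only possible 3-form in R^3 is dx ∧ dy ∧ dz, with coefficient
  ∂(coeff of dy∧dz)/∂x - ∂(coeff of dx∧dz)/∂y + ∂(coeff of dx∧dy)/∂z
  = ∂/∂x (-3*x + 12*y) - ∂/∂y (3*z - 1) + ∂/∂z (3*z).
Each of these terms simplifies to sums of mixed partials that cancel in pairs. The result is 0 (by equality of mixed partials for smooth functions — Schwarz / Clairaut).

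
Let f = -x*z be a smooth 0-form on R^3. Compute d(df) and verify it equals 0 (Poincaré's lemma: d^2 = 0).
d(df) = 0

Step 1: df = sum_i (∂f/∂x_i) dx_i = (-z) dx + (0) dy + (-x) dz.
Step 2: Apply d again. Using the 1-form formula, the coefficient of dx ∧ dy in d(df) is ∂^2 f/∂x ∂y - ∂^2 f/∂y ∂x = (0) - (0) = 0 (equality of mixed partials for smooth f).
Similarly for dx ∧ dz and dy ∧ dz — all coefficients vanish. So d(df) = 0.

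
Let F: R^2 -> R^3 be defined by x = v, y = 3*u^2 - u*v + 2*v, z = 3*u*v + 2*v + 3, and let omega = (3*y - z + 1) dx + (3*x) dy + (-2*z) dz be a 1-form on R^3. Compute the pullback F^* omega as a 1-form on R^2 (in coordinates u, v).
F^* omega = (3*v*(-6*u*v + 6*u - 5*v - 6)) du + (-18*u^2*v + 9*u^2 - 33*u*v - 18*u + 2*v - 14) dv

Using F^*(f dg) = (f ∘ F) d(g ∘ F), substitute each coordinate x_i by F_i(u, v) in f_i, and replace dx_i by d F_i = (∂F_i/∂u) du + (∂F_i/∂v) dv.
  For the x component: f_1(F) = 9*u^2 - 6*u*v + 4*v - 2; d F_1 = (0) du + (1) dv
  For the y component: f_2(F) = 3*v; d F_2 = (6*u - v) du + (2 - u) dv
  For the z component: f_3(F) = -6*u*v - 4*v - 6; d F_3 = (3*v) du + (3*u + 2) dv
Combining and collecting du, dv coefficients:
  coeff of du: 3*v*(-6*u*v + 6*u - 5*v - 6)
  coeff of dv: -18*u^2*v + 9*u^2 - 33*u*v - 18*u + 2*v - 14
F^* omega = (3*v*(-6*u*v + 6*u - 5*v - 6)) du + (-18*u^2*v + 9*u^2 - 33*u*v - 18*u + 2*v - 14) dv.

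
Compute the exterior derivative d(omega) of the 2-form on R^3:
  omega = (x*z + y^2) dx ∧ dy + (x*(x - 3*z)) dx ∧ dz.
d(omega) = (x) dx ∧ dy ∧ dz

For a 2-form omega = sum_{i<j} g_{ij} dx_i ∧ dx_j, the exterior derivative is
  d(omega) = sum_{i<j} d(g_{ij}) ∧ dx_i ∧ dx_j = sum_{i<j, k} (∂g_{ij}/∂x_k) dx_k ∧ dx_i ∧ dx_j.
Expand each term, using dx_k ∧ dx_i ∧ dx_j = sgn(permutation) dx_{(a)} ∧ dx_{(b)} ∧ dx_{(c)} with (a < b < c) sorted:
  d(x*z + y^2) includes (∂/∂z)(x*z + y^2) dz = (x) dz, which multiplied by dx ∧ dy gives (x) dx ∧ dy ∧ dz
Collecting like 3-forms: d(omega) = (x) dx ∧ dy ∧ dz.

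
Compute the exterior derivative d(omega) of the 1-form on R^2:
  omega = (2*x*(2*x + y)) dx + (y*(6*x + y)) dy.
d(omega) = (-2*x + 6*y) dx ∧ dy

For a 1-form omega = sum_i f_i dx_i, the exterior derivative is
  d(omega) = sum_{i < j} (∂f_j/∂x_i - ∂f_i/∂x_j) dx_i ∧ dx_j.
  coefficient of dx ∧ dy: ∂f_2/∂x - ∂f_1/∂y = ∂(y*(6*x + y))/∂x - ∂(2*x*(2*x + y))/∂y = -2*x + 6*y
Assembling: d(omega) = (-2*x + 6*y) dx ∧ dy.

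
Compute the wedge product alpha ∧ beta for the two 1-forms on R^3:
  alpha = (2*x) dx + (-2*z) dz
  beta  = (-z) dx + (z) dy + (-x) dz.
alpha ∧ beta = (2*x*z) dx ∧ dy + (-2*x^2 - 2*z^2) dx ∧ dz + (2*z^2) dy ∧ dz

Distribute the wedge, using dx_i ∧ dx_j = -dx_j ∧ dx_i and dx_i ∧ dx_i = 0. For each pair (i, j) with i < j, the coefficient of dx_i ∧ dx_j in alpha ∧ beta is (alpha_i * beta_j - alpha_j * beta_i). Collecting: alpha ∧ beta = (2*x*z) dx ∧ dy + (-2*x^2 - 2*z^2) dx ∧ dz + (2*z^2) dy ∧ dz.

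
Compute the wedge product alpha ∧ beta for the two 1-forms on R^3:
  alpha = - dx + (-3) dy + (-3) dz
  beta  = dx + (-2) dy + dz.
alpha ∧ beta = (5) dx ∧ dy + (2) dx ∧ dz + (-9) dy ∧ dz

Distribute the wedge, using dx_i ∧ dx_j = -dx_j ∧ dx_i and dx_i ∧ dx_i = 0. For each pair (i, j) with i < j, the coefficient of dx_i ∧ dx_j in alpha ∧ beta is (alpha_i * beta_j - alpha_j * beta_i). Collecting: alpha ∧ beta = (5) dx ∧ dy + (2) dx ∧ dz + (-9) dy ∧ dz.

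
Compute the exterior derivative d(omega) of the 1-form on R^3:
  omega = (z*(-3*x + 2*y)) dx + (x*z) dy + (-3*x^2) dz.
d(omega) = (-z) dx ∧ dy + (-3*x - 2*y) dx ∧ dz + (-x) dy ∧ dz

For a 1-form omega = sum_i f_i dx_i, the exterior derivative is
  d(omega) = sum_{i < j} (∂f_j/∂x_i - ∂f_i/∂x_j) dx_i ∧ dx_j.
  coefficient of dx ∧ dy: ∂f_2/∂x - ∂f_1/∂y = ∂(x*z)/∂x - ∂(z*(-3*x + 2*y))/∂y = -z
  coefficient of dx ∧ dz: ∂f_3/∂x - ∂f_1/∂z = ∂(-3*x^2)/∂x - ∂(z*(-3*x + 2*y))/∂z = -3*x - 2*y
  coefficient of dy ∧ dz: ∂f_3/∂y - ∂f_2/∂z = ∂(-3*x^2)/∂y - ∂(x*z)/∂z = -x
Assembling: d(omega) = (-z) dx ∧ dy + (-3*x - 2*y) dx ∧ dz + (-x) dy ∧ dz.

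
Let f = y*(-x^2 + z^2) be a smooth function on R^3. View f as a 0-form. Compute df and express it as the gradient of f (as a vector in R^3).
df = (-2*x*y) dx + (-x^2 + z^2) dy + (2*y*z) dz; grad f = (-2*x*y, -x^2 + z^2, 2*y*z)

For a 0-form f, d f = (∂f/∂x) dx + (∂f/∂y) dy + (∂f/∂z) dz. The components of the vector representation are exactly the entries of grad f in Cartesian coordinates:
  ∂f/∂x = -2*x*y
  ∂f/∂y = -x^2 + z^2
  ∂f/∂z = 2*y*z.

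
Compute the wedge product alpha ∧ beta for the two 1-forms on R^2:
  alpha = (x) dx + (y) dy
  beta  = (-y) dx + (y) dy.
alpha ∧ beta = (y*(x + y)) dx ∧ dy

Distribute the wedge, using dx_i ∧ dx_j = -dx_j ∧ dx_i and dx_i ∧ dx_i = 0. For each pair (i, j) with i < j, the coefficient of dx_i ∧ dx_j in alpha ∧ beta is (alpha_i * beta_j - alpha_j * beta_i). Collecting: alpha ∧ beta = (y*(x + y)) dx ∧ dy.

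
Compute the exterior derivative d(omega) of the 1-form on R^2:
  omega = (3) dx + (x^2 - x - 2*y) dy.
d(omega) = (2*x - 1) dx ∧ dy

For a 1-form omega = sum_i f_i dx_i, the exterior derivative is
  d(omega) = sum_{i < j} (∂f_j/∂x_i - ∂f_i/∂x_j) dx_i ∧ dx_j.
  coefficient of dx ∧ dy: ∂f_2/∂x - ∂f_1/∂y = ∂(x^2 - x - 2*y)/∂x - ∂(3)/∂y = 2*x - 1
Assembling: d(omega) = (2*x - 1) dx ∧ dy.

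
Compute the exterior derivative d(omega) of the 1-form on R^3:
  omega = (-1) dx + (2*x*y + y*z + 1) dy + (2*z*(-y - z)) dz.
d(omega) = (2*y) dx ∧ dy + (-y - 2*z) dy ∧ dz

For a 1-form omega = sum_i f_i dx_i, the exterior derivative is
  d(omega) = sum_{i < j} (∂f_j/∂x_i - ∂f_i/∂x_j) dx_i ∧ dx_j.
  coefficient of dx ∧ dy: ∂f_2/∂x - ∂f_1/∂y = ∂(2*x*y + y*z + 1)/∂x - ∂(-1)/∂y = 2*y
  coefficient of dy ∧ dz: ∂f_3/∂y - ∂f_2/∂z = ∂(2*z*(-y - z))/∂y - ∂(2*x*y + y*z + 1)/∂z = -y - 2*z
Assembling: d(omega) = (2*y) dx ∧ dy + (-y - 2*z) dy ∧ dz.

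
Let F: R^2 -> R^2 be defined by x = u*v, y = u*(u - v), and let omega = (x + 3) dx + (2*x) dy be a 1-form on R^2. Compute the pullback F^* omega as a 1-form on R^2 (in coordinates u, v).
F^* omega = (v*(4*u^2 - u*v + 3)) du + (u*(-u*v + 3)) dv

Using F^*(f dg) = (f ∘ F) d(g ∘ F), substitute each coordinate x_i by F_i(u, v) in f_i, and replace dx_i by d F_i = (∂F_i/∂u) du + (∂F_i/∂v) dv.
  For the x component: f_1(F) = u*v + 3; d F_1 = (v) du + (u) dv
  For the y component: f_2(F) = 2*u*v; d F_2 = (2*u - v) du + (-u) dv
Combining and collecting du, dv coefficients:
  coeff of du: v*(4*u^2 - u*v + 3)
  coeff of dv: u*(-u*v + 3)
F^* omega = (v*(4*u^2 - u*v + 3)) du + (u*(-u*v + 3)) dv.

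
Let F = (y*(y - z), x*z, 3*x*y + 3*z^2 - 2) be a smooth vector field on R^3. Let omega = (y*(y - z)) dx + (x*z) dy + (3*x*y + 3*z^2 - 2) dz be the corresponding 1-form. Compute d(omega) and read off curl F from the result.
d(omega) = (2*x) dy ∧ dz + (-4*y) dz ∧ dx + (-2*y + 2*z) dx ∧ dy; curl F = (2*x, -4*y, -2*y + 2*z)

d omega = sum_{i<j} (∂f_j/∂x_i - ∂f_i/∂x_j) dx_i ∧ dx_j. Under the identification (dy ∧ dz, dz ∧ dx, dx ∧ dy) ↔ (e_x, e_y, e_z), the coefficients are exactly the components of curl F. Compute:
  ∂R/∂y - ∂Q/∂z = (3*x) - (x) = 2*x
  ∂P/∂z - ∂R/∂x = (-y) - (3*y) = -4*y
  ∂Q/∂x - ∂P/∂y = (z) - (2*y - z) = -2*y + 2*z.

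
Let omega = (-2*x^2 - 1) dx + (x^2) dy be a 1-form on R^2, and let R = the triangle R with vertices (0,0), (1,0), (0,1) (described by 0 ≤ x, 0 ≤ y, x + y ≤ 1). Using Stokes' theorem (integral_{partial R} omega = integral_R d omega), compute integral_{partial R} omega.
integral_(partial R) omega = 1/3

Stokes: integral_partial_R omega = integral_R d omega with d omega = (∂Q/∂x - ∂P/∂y) dx ∧ dy.
  ∂Q/∂x = 2*x
  ∂P/∂y = 0
  integrand = ∂Q/∂x - ∂P/∂y = 2*x.
Integrating over R: integral_0^1 integral_0^{1-x} (2*x) dy dx = 1/3.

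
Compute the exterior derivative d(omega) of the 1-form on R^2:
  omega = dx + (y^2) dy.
d(omega) = 0

For a 1-form omega = sum_i f_i dx_i, the exterior derivative is
  d(omega) = sum_{i < j} (∂f_j/∂x_i - ∂f_i/∂x_j) dx_i ∧ dx_j.

Assembling: d(omega) = 0.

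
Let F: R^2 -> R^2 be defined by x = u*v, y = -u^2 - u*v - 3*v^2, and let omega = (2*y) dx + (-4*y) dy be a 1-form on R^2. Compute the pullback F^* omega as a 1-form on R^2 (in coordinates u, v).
F^* omega = (-8*u^3 - 14*u^2*v - 30*u*v^2 - 18*v^3) du + (-6*u^3 - 30*u^2*v - 42*u*v^2 - 72*v^3) dv

Using F^*(f dg) = (f ∘ F) d(g ∘ F), substitute each coordinate x_i by F_i(u, v) in f_i, and replace dx_i by d F_i = (∂F_i/∂u) du + (∂F_i/∂v) dv.
  For the x component: f_1(F) = -2*u^2 - 2*u*v - 6*v^2; d F_1 = (v) du + (u) dv
  For the y component: f_2(F) = 4*u^2 + 4*u*v + 12*v^2; d F_2 = (-2*u - v) du + (-u - 6*v) dv
Combining and collecting du, dv coefficients:
  coeff of du: -8*u^3 - 14*u^2*v - 30*u*v^2 - 18*v^3
  coeff of dv: -6*u^3 - 30*u^2*v - 42*u*v^2 - 72*v^3
F^* omega = (-8*u^3 - 14*u^2*v - 30*u*v^2 - 18*v^3) du + (-6*u^3 - 30*u^2*v - 42*u*v^2 - 72*v^3) dv.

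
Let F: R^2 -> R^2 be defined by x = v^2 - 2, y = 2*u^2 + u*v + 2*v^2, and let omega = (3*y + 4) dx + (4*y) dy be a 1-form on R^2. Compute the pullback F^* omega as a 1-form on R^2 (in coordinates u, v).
F^* omega = (32*u^3 + 24*u^2*v + 36*u*v^2 + 8*v^3) du + (8*u^3 + 48*u^2*v + 30*u*v^2 + 44*v^3 + 8*v) dv

Using F^*(f dg) = (f ∘ F) d(g ∘ F), substitute each coordinate x_i by F_i(u, v) in f_i, and replace dx_i by d F_i = (∂F_i/∂u) du + (∂F_i/∂v) dv.
  For the x component: f_1(F) = 6*u^2 + 3*u*v + 6*v^2 + 4; d F_1 = (0) du + (2*v) dv
  For the y component: f_2(F) = 8*u^2 + 4*u*v + 8*v^2; d F_2 = (4*u + v) du + (u + 4*v) dv
Combining and collecting du, dv coefficients:
  coeff of du: 32*u^3 + 24*u^2*v + 36*u*v^2 + 8*v^3
  coeff of dv: 8*u^3 + 48*u^2*v + 30*u*v^2 + 44*v^3 + 8*v
F^* omega = (32*u^3 + 24*u^2*v + 36*u*v^2 + 8*v^3) du + (8*u^3 + 48*u^2*v + 30*u*v^2 + 44*v^3 + 8*v) dv.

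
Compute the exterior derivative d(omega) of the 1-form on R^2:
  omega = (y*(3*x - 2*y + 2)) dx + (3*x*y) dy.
d(omega) = (-3*x + 7*y - 2) dx ∧ dy

For a 1-form omega = sum_i f_i dx_i, the exterior derivative is
  d(omega) = sum_{i < j} (∂f_j/∂x_i - ∂f_i/∂x_j) dx_i ∧ dx_j.
  coefficient of dx ∧ dy: ∂f_2/∂x - ∂f_1/∂y = ∂(3*x*y)/∂x - ∂(y*(3*x - 2*y + 2))/∂y = -3*x + 7*y - 2
Assembling: d(omega) = (-3*x + 7*y - 2) dx ∧ dy.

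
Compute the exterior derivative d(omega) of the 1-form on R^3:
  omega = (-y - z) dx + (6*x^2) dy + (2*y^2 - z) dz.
d(omega) = (12*x + 1) dx ∧ dy + (1) dx ∧ dz + (4*y) dy ∧ dz

For a 1-form omega = sum_i f_i dx_i, the exterior derivative is
  d(omega) = sum_{i < j} (∂f_j/∂x_i - ∂f_i/∂x_j) dx_i ∧ dx_j.
  coefficient of dx ∧ dy: ∂f_2/∂x - ∂f_1/∂y = ∂(6*x^2)/∂x - ∂(-y - z)/∂y = 12*x + 1
  coefficient of dx ∧ dz: ∂f_3/∂x - ∂f_1/∂z = ∂(2*y^2 - z)/∂x - ∂(-y - z)/∂z = 1
  coefficient of dy ∧ dz: ∂f_3/∂y - ∂f_2/∂z = ∂(2*y^2 - z)/∂y - ∂(6*x^2)/∂z = 4*y
Assembling: d(omega) = (12*x + 1) dx ∧ dy + (1) dx ∧ dz + (4*y) dy ∧ dz.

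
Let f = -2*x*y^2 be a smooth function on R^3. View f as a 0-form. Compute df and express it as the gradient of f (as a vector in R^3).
df = (-2*y^2) dx + (-4*x*y) dy + (0) dz; grad f = (-2*y^2, -4*x*y, 0)

For a 0-form f, d f = (∂f/∂x) dx + (∂f/∂y) dy + (∂f/∂z) dz. The components of the vector representation are exactly the entries of grad f in Cartesian coordinates:
  ∂f/∂x = -2*y^2
  ∂f/∂y = -4*x*y
  ∂f/∂z = 0.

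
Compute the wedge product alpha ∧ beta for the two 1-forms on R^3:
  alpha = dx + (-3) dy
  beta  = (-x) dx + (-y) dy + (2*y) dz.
alpha ∧ beta = (-3*x - y) dx ∧ dy + (2*y) dx ∧ dz + (-6*y) dy ∧ dz

Distribute the wedge, using dx_i ∧ dx_j = -dx_j ∧ dx_i and dx_i ∧ dx_i = 0. For each pair (i, j) with i < j, the coefficient of dx_i ∧ dx_j in alpha ∧ beta is (alpha_i * beta_j - alpha_j * beta_i). Collecting: alpha ∧ beta = (-3*x - y) dx ∧ dy + (2*y) dx ∧ dz + (-6*y) dy ∧ dz.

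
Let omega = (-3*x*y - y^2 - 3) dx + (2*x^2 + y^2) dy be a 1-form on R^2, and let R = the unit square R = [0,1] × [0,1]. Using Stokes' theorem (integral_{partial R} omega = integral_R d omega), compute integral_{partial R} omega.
integral_(partial R) omega = 9/2

Stokes: integral_partial_R omega = integral_R d omega with d omega = (∂Q/∂x - ∂P/∂y) dx ∧ dy.
  ∂Q/∂x = 4*x
  ∂P/∂y = -3*x - 2*y
  integrand = ∂Q/∂x - ∂P/∂y = 7*x + 2*y.
Integrating over R: integral_0^1 integral_0^1 (7*x + 2*y) dx dy = 9/2.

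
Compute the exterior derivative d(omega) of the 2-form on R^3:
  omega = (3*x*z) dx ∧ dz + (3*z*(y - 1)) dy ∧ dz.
d(omega) = 0

For a 2-form omega = sum_{i<j} g_{ij} dx_i ∧ dx_j, the exterior derivative is
  d(omega) = sum_{i<j} d(g_{ij}) ∧ dx_i ∧ dx_j = sum_{i<j, k} (∂g_{ij}/∂x_k) dx_k ∧ dx_i ∧ dx_j.
Expand each term, using dx_k ∧ dx_i ∧ dx_j = sgn(permutation) dx_{(a)} ∧ dx_{(b)} ∧ dx_{(c)} with (a < b < c) sorted:

Collecting like 3-forms: d(omega) = 0.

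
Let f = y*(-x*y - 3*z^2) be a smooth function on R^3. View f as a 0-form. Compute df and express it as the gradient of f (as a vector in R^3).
df = (-y^2) dx + (-2*x*y - 3*z^2) dy + (-6*y*z) dz; grad f = (-y^2, -2*x*y - 3*z^2, -6*y*z)

For a 0-form f, d f = (∂f/∂x) dx + (∂f/∂y) dy + (∂f/∂z) dz. The components of the vector representation are exactly the entries of grad f in Cartesian coordinates:
  ∂f/∂x = -y^2
  ∂f/∂y = -2*x*y - 3*z^2
  ∂f/∂z = -6*y*z.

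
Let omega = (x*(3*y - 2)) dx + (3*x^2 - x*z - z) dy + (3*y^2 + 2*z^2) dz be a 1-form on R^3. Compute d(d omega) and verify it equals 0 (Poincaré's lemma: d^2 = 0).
d(d omega) = 0

Step 1: d omega = sum_{i<j} (∂f_j/∂x_i - ∂f_i/∂x_j) dx_i ∧ dx_j:
  coeff of dx ∧ dy: 3*x - z
  coeff of dx ∧ dz: 0
  coeff of dy ∧ dz: x + 6*y + 1
Step 2: Apply d again to each 2-form coefficient. The only possible 3-form in R^3 is dx ∧ dy ∧ dz, with coefficient
  ∂(coeff of dy∧dz)/∂x - ∂(coeff of dx∧dz)/∂y + ∂(coeff of dx∧dy)/∂z
  = ∂/∂x (x + 6*y + 1) - ∂/∂y (0) + ∂/∂z (3*x - z).
Each of these terms simplifies to sums of mixed partials that cancel in pairs. The result is 0 (by equality of mixed partials for smooth functions — Schwarz / Clairaut).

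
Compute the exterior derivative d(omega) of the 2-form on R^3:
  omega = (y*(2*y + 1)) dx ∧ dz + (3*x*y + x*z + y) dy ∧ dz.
d(omega) = (-y + z - 1) dx ∧ dy ∧ dz

For a 2-form omega = sum_{i<j} g_{ij} dx_i ∧ dx_j, the exterior derivative is
  d(omega) = sum_{i<j} d(g_{ij}) ∧ dx_i ∧ dx_j = sum_{i<j, k} (∂g_{ij}/∂x_k) dx_k ∧ dx_i ∧ dx_j.
Expand each term, using dx_k ∧ dx_i ∧ dx_j = sgn(permutation) dx_{(a)} ∧ dx_{(b)} ∧ dx_{(c)} with (a < b < c) sorted:
  d(y*(2*y + 1)) includes (∂/∂y)(y*(2*y + 1)) dy = (4*y + 1) dy, which multiplied by dx ∧ dz gives (-4*y - 1) dx ∧ dy ∧ dz
  d(3*x*y + x*z + y) includes (∂/∂x)(3*x*y + x*z + y) dx = (3*y + z) dx, which multiplied by dy ∧ dz gives (3*y + z) dx ∧ dy ∧ dz
Collecting like 3-forms: d(omega) = (-y + z - 1) dx ∧ dy ∧ dz.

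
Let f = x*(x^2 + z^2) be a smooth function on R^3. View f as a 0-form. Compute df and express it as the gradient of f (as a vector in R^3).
df = (3*x^2 + z^2) dx + (0) dy + (2*x*z) dz; grad f = (3*x^2 + z^2, 0, 2*x*z)

For a 0-form f, d f = (∂f/∂x) dx + (∂f/∂y) dy + (∂f/∂z) dz. The components of the vector representation are exactly the entries of grad f in Cartesian coordinates:
  ∂f/∂x = 3*x^2 + z^2
  ∂f/∂y = 0
  ∂f/∂z = 2*x*z.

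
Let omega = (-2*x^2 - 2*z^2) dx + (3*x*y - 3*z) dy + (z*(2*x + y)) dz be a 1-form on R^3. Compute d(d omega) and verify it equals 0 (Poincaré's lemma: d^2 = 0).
d(d omega) = 0

Step 1: d omega = sum_{i<j} (∂f_j/∂x_i - ∂f_i/∂x_j) dx_i ∧ dx_j:
  coeff of dx ∧ dy: 3*y
  coeff of dx ∧ dz: 6*z
  coeff of dy ∧ dz: z + 3
Step 2: Apply d again to each 2-form coefficient. The only possible 3-form in R^3 is dx ∧ dy ∧ dz, with coefficient
  ∂(coeff of dy∧dz)/∂x - ∂(coeff of dx∧dz)/∂y + ∂(coeff of dx∧dy)/∂z
  = ∂/∂x (z + 3) - ∂/∂y (6*z) + ∂/∂z (3*y).
Each of these terms simplifies to sums of mixed partials that cancel in pairs. The result is 0 (by equality of mixed partials for smooth functions — Schwarz / Clairaut).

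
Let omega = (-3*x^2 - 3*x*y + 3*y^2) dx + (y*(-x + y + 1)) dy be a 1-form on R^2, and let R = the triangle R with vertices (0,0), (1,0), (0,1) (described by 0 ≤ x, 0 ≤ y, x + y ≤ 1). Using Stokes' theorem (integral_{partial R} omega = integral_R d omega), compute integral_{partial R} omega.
integral_(partial R) omega = -2/3

Stokes: integral_partial_R omega = integral_R d omega with d omega = (∂Q/∂x - ∂P/∂y) dx ∧ dy.
  ∂Q/∂x = -y
  ∂P/∂y = -3*x + 6*y
  integrand = ∂Q/∂x - ∂P/∂y = 3*x - 7*y.
Integrating over R: integral_0^1 integral_0^{1-x} (3*x - 7*y) dy dx = -2/3.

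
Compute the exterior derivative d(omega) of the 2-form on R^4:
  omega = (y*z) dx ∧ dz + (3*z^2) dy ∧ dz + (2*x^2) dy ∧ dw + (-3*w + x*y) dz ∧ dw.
d(omega) = (-z) dx ∧ dy ∧ dz + (4*x) dx ∧ dy ∧ dw + (y) dx ∧ dz ∧ dw + (x) dy ∧ dz ∧ dw

For a 2-form omega = sum_{i<j} g_{ij} dx_i ∧ dx_j, the exterior derivative is
  d(omega) = sum_{i<j} d(g_{ij}) ∧ dx_i ∧ dx_j = sum_{i<j, k} (∂g_{ij}/∂x_k) dx_k ∧ dx_i ∧ dx_j.
Expand each term, using dx_k ∧ dx_i ∧ dx_j = sgn(permutation) dx_{(a)} ∧ dx_{(b)} ∧ dx_{(c)} with (a < b < c) sorted:
  d(y*z) includes (∂/∂y)(y*z) dy = (z) dy, which multiplied by dx ∧ dz gives (-z) dx ∧ dy ∧ dz
  d(2*x^2) includes (∂/∂x)(2*x^2) dx = (4*x) dx, which multiplied by dy ∧ dw gives (4*x) dx ∧ dy ∧ dw
  d(-3*w + x*y) includes (∂/∂x)(-3*w + x*y) dx = (y) dx, which multiplied by dz ∧ dw gives (y) dx ∧ dz ∧ dw
  d(-3*w + x*y) includes (∂/∂y)(-3*w + x*y) dy = (x) dy, which multiplied by dz ∧ dw gives (x) dy ∧ dz ∧ dw
Collecting like 3-forms: d(omega) = (-z) dx ∧ dy ∧ dz + (4*x) dx ∧ dy ∧ dw + (y) dx ∧ dz ∧ dw + (x) dy ∧ dz ∧ dw.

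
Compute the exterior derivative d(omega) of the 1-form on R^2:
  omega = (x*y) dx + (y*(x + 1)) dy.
d(omega) = (-x + y) dx ∧ dy

For a 1-form omega = sum_i f_i dx_i, the exterior derivative is
  d(omega) = sum_{i < j} (∂f_j/∂x_i - ∂f_i/∂x_j) dx_i ∧ dx_j.
  coefficient of dx ∧ dy: ∂f_2/∂x - ∂f_1/∂y = ∂(y*(x + 1))/∂x - ∂(x*y)/∂y = -x + y
Assembling: d(omega) = (-x + y) dx ∧ dy.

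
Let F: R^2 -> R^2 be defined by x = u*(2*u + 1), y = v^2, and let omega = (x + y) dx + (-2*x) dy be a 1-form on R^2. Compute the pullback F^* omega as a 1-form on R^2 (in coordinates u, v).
F^* omega = (8*u^3 + 6*u^2 + 4*u*v^2 + u + v^2) du + (4*u*v*(-2*u - 1)) dv

Using F^*(f dg) = (f ∘ F) d(g ∘ F), substitute each coordinate x_i by F_i(u, v) in f_i, and replace dx_i by d F_i = (∂F_i/∂u) du + (∂F_i/∂v) dv.
  For the x component: f_1(F) = 2*u^2 + u + v^2; d F_1 = (4*u + 1) du + (0) dv
  For the y component: f_2(F) = 2*u*(-2*u - 1); d F_2 = (0) du + (2*v) dv
Combining and collecting du, dv coefficients:
  coeff of du: 8*u^3 + 6*u^2 + 4*u*v^2 + u + v^2
  coeff of dv: 4*u*v*(-2*u - 1)
F^* omega = (8*u^3 + 6*u^2 + 4*u*v^2 + u + v^2) du + (4*u*v*(-2*u - 1)) dv.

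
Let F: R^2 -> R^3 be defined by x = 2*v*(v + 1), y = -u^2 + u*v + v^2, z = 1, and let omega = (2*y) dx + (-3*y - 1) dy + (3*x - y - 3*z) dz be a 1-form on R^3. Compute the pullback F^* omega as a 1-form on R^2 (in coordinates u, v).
F^* omega = (-6*u^3 + 9*u^2*v + 3*u*v^2 + 2*u - 3*v^3 - v) du + (3*u^3 - 5*u^2*v - 4*u^2 - u*v^2 + 4*u*v - u + 2*v^3 + 4*v^2 - 2*v) dv

Using F^*(f dg) = (f ∘ F) d(g ∘ F), substitute each coordinate x_i by F_i(u, v) in f_i, and replace dx_i by d F_i = (∂F_i/∂u) du + (∂F_i/∂v) dv.
  For the x component: f_1(F) = -2*u^2 + 2*u*v + 2*v^2; d F_1 = (0) du + (4*v + 2) dv
  For the y component: f_2(F) = 3*u^2 - 3*u*v - 3*v^2 - 1; d F_2 = (-2*u + v) du + (u + 2*v) dv
  For the z component: f_3(F) = u^2 - u*v + 5*v^2 + 6*v - 3; d F_3 = (0) du + (0) dv
Combining and collecting du, dv coefficients:
  coeff of du: -6*u^3 + 9*u^2*v + 3*u*v^2 + 2*u - 3*v^3 - v
  coeff of dv: 3*u^3 - 5*u^2*v - 4*u^2 - u*v^2 + 4*u*v - u + 2*v^3 + 4*v^2 - 2*v
F^* omega = (-6*u^3 + 9*u^2*v + 3*u*v^2 + 2*u - 3*v^3 - v) du + (3*u^3 - 5*u^2*v - 4*u^2 - u*v^2 + 4*u*v - u + 2*v^3 + 4*v^2 - 2*v) dv.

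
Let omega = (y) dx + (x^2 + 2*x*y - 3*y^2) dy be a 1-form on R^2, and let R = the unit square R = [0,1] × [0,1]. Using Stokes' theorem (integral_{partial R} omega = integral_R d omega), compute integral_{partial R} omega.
integral_(partial R) omega = 1

Stokes: integral_partial_R omega = integral_R d omega with d omega = (∂Q/∂x - ∂P/∂y) dx ∧ dy.
  ∂Q/∂x = 2*x + 2*y
  ∂P/∂y = 1
  integrand = ∂Q/∂x - ∂P/∂y = 2*x + 2*y - 1.
Integrating over R: integral_0^1 integral_0^1 (2*x + 2*y - 1) dx dy = 1.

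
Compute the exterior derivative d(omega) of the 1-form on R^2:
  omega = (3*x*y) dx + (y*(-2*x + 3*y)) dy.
d(omega) = (-3*x - 2*y) dx ∧ dy

For a 1-form omega = sum_i f_i dx_i, the exterior derivative is
  d(omega) = sum_{i < j} (∂f_j/∂x_i - ∂f_i/∂x_j) dx_i ∧ dx_j.
  coefficient of dx ∧ dy: ∂f_2/∂x - ∂f_1/∂y = ∂(y*(-2*x + 3*y))/∂x - ∂(3*x*y)/∂y = -3*x - 2*y
Assembling: d(omega) = (-3*x - 2*y) dx ∧ dy.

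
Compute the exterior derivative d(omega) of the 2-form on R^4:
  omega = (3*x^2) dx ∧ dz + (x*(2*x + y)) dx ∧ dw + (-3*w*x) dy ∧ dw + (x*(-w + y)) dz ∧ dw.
d(omega) = (-3*w - x) dx ∧ dy ∧ dw + (-w + y) dx ∧ dz ∧ dw + (x) dy ∧ dz ∧ dw

For a 2-form omega = sum_{i<j} g_{ij} dx_i ∧ dx_j, the exterior derivative is
  d(omega) = sum_{i<j} d(g_{ij}) ∧ dx_i ∧ dx_j = sum_{i<j, k} (∂g_{ij}/∂x_k) dx_k ∧ dx_i ∧ dx_j.
Expand each term, using dx_k ∧ dx_i ∧ dx_j = sgn(permutation) dx_{(a)} ∧ dx_{(b)} ∧ dx_{(c)} with (a < b < c) sorted:
  d(x*(2*x + y)) includes (∂/∂y)(x*(2*x + y)) dy = (x) dy, which multiplied by dx ∧ dw gives (-x) dx ∧ dy ∧ dw
  d(-3*w*x) includes (∂/∂x)(-3*w*x) dx = (-3*w) dx, which multiplied by dy ∧ dw gives (-3*w) dx ∧ dy ∧ dw
  d(x*(-w + y)) includes (∂/∂x)(x*(-w + y)) dx = (-w + y) dx, which multiplied by dz ∧ dw gives (-w + y) dx ∧ dz ∧ dw
  d(x*(-w + y)) includes (∂/∂y)(x*(-w + y)) dy = (x) dy, which multiplied by dz ∧ dw gives (x) dy ∧ dz ∧ dw
Collecting like 3-forms: d(omega) = (-3*w - x) dx ∧ dy ∧ dw + (-w + y) dx ∧ dz ∧ dw + (x) dy ∧ dz ∧ dw.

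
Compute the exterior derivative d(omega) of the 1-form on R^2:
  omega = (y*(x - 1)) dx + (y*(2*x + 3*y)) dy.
d(omega) = (-x + 2*y + 1) dx ∧ dy

For a 1-form omega = sum_i f_i dx_i, the exterior derivative is
  d(omega) = sum_{i < j} (∂f_j/∂x_i - ∂f_i/∂x_j) dx_i ∧ dx_j.
  coefficient of dx ∧ dy: ∂f_2/∂x - ∂f_1/∂y = ∂(y*(2*x + 3*y))/∂x - ∂(y*(x - 1))/∂y = -x + 2*y + 1
Assembling: d(omega) = (-x + 2*y + 1) dx ∧ dy.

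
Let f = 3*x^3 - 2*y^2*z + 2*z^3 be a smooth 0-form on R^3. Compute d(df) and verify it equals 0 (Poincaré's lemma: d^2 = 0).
d(df) = 0

Step 1: df = sum_i (∂f/∂x_i) dx_i = (9*x^2) dx + (-4*y*z) dy + (-2*y^2 + 6*z^2) dz.
Step 2: Apply d again. Using the 1-form formula, the coefficient of dx ∧ dy in d(df) is ∂^2 f/∂x ∂y - ∂^2 f/∂y ∂x = (0) - (0) = 0 (equality of mixed partials for smooth f).
Similarly for dx ∧ dz and dy ∧ dz — all coefficients vanish. So d(df) = 0.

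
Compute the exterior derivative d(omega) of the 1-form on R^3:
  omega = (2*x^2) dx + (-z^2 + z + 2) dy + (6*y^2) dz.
d(omega) = (12*y + 2*z - 1) dy ∧ dz

For a 1-form omega = sum_i f_i dx_i, the exterior derivative is
  d(omega) = sum_{i < j} (∂f_j/∂x_i - ∂f_i/∂x_j) dx_i ∧ dx_j.
  coefficient of dy ∧ dz: ∂f_3/∂y - ∂f_2/∂z = ∂(6*y^2)/∂y - ∂(-z^2 + z + 2)/∂z = 12*y + 2*z - 1
Assembling: d(omega) = (12*y + 2*z - 1) dy ∧ dz.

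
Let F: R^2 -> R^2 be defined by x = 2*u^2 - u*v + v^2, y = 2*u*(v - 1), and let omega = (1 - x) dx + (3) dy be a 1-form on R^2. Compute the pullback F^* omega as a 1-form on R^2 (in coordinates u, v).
F^* omega = (-8*u^3 + 6*u^2*v - 5*u*v^2 + 4*u + v^3 + 5*v - 6) du + (2*u^3 - 5*u^2*v + 3*u*v^2 + 5*u - 2*v^3 + 2*v) dv

Using F^*(f dg) = (f ∘ F) d(g ∘ F), substitute each coordinate x_i by F_i(u, v) in f_i, and replace dx_i by d F_i = (∂F_i/∂u) du + (∂F_i/∂v) dv.
  For the x component: f_1(F) = -2*u^2 + u*v - v^2 + 1; d F_1 = (4*u - v) du + (-u + 2*v) dv
  For the y component: f_2(F) = 3; d F_2 = (2*v - 2) du + (2*u) dv
Combining and collecting du, dv coefficients:
  coeff of du: -8*u^3 + 6*u^2*v - 5*u*v^2 + 4*u + v^3 + 5*v - 6
  coeff of dv: 2*u^3 - 5*u^2*v + 3*u*v^2 + 5*u - 2*v^3 + 2*v
F^* omega = (-8*u^3 + 6*u^2*v - 5*u*v^2 + 4*u + v^3 + 5*v - 6) du + (2*u^3 - 5*u^2*v + 3*u*v^2 + 5*u - 2*v^3 + 2*v) dv.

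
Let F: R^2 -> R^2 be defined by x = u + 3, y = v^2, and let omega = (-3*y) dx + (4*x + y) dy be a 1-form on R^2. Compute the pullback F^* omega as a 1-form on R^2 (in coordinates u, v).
F^* omega = (-3*v^2) du + (2*v*(4*u + v^2 + 12)) dv

Using F^*(f dg) = (f ∘ F) d(g ∘ F), substitute each coordinate x_i by F_i(u, v) in f_i, and replace dx_i by d F_i = (∂F_i/∂u) du + (∂F_i/∂v) dv.
  For the x component: f_1(F) = -3*v^2; d F_1 = (1) du + (0) dv
  For the y component: f_2(F) = 4*u + v^2 + 12; d F_2 = (0) du + (2*v) dv
Combining and collecting du, dv coefficients:
  coeff of du: -3*v^2
  coeff of dv: 2*v*(4*u + v^2 + 12)
F^* omega = (-3*v^2) du + (2*v*(4*u + v^2 + 12)) dv.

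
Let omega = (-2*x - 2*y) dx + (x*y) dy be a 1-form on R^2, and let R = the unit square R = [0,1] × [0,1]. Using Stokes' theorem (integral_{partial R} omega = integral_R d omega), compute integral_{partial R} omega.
integral_(partial R) omega = 5/2

Stokes: integral_partial_R omega = integral_R d omega with d omega = (∂Q/∂x - ∂P/∂y) dx ∧ dy.
  ∂Q/∂x = y
  ∂P/∂y = -2
  integrand = ∂Q/∂x - ∂P/∂y = y + 2.
Integrating over R: integral_0^1 integral_0^1 (y + 2) dx dy = 5/2.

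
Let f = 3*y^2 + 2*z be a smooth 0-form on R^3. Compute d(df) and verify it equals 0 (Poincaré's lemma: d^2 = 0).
d(df) = 0

Step 1: df = sum_i (∂f/∂x_i) dx_i = (0) dx + (6*y) dy + (2) dz.
Step 2: Apply d again. Using the 1-form formula, the coefficient of dx ∧ dy in d(df) is ∂^2 f/∂x ∂y - ∂^2 f/∂y ∂x = (0) - (0) = 0 (equality of mixed partials for smooth f).
Similarly for dx ∧ dz and dy ∧ dz — all coefficients vanish. So d(df) = 0.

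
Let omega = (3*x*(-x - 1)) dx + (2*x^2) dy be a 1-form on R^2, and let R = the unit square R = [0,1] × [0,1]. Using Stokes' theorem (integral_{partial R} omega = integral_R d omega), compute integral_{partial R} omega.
integral_(partial R) omega = 2

Stokes: integral_partial_R omega = integral_R d omega with d omega = (∂Q/∂x - ∂P/∂y) dx ∧ dy.
  ∂Q/∂x = 4*x
  ∂P/∂y = 0
  integrand = ∂Q/∂x - ∂P/∂y = 4*x.
Integrating over R: integral_0^1 integral_0^1 (4*x) dx dy = 2.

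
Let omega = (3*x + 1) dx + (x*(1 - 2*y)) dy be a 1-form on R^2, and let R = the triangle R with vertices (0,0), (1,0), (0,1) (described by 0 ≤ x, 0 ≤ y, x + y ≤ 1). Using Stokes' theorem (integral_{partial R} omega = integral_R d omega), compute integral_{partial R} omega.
integral_(partial R) omega = 1/6

Stokes: integral_partial_R omega = integral_R d omega with d omega = (∂Q/∂x - ∂P/∂y) dx ∧ dy.
  ∂Q/∂x = 1 - 2*y
  ∂P/∂y = 0
  integrand = ∂Q/∂x - ∂P/∂y = 1 - 2*y.
Integrating over R: integral_0^1 integral_0^{1-x} (1 - 2*y) dy dx = 1/6.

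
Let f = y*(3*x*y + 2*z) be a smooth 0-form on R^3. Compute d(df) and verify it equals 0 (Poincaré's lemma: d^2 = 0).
d(df) = 0

Step 1: df = sum_i (∂f/∂x_i) dx_i = (3*y^2) dx + (6*x*y + 2*z) dy + (2*y) dz.
Step 2: Apply d again. Using the 1-form formula, the coefficient of dx ∧ dy in d(df) is ∂^2 f/∂x ∂y - ∂^2 f/∂y ∂x = (6*y) - (6*y) = 0 (equality of mixed partials for smooth f).
Similarly for dx ∧ dz and dy ∧ dz — all coefficients vanish. So d(df) = 0.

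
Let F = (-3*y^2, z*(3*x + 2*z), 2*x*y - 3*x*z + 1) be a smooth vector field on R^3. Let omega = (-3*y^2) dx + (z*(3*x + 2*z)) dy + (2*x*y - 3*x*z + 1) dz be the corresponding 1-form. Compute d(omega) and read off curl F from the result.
d(omega) = (-x - 4*z) dy ∧ dz + (-2*y + 3*z) dz ∧ dx + (6*y + 3*z) dx ∧ dy; curl F = (-x - 4*z, -2*y + 3*z, 6*y + 3*z)

d omega = sum_{i<j} (∂f_j/∂x_i - ∂f_i/∂x_j) dx_i ∧ dx_j. Under the identification (dy ∧ dz, dz ∧ dx, dx ∧ dy) ↔ (e_x, e_y, e_z), the coefficients are exactly the components of curl F. Compute:
  ∂R/∂y - ∂Q/∂z = (2*x) - (3*x + 4*z) = -x - 4*z
  ∂P/∂z - ∂R/∂x = (0) - (2*y - 3*z) = -2*y + 3*z
  ∂Q/∂x - ∂P/∂y = (3*z) - (-6*y) = 6*y + 3*z.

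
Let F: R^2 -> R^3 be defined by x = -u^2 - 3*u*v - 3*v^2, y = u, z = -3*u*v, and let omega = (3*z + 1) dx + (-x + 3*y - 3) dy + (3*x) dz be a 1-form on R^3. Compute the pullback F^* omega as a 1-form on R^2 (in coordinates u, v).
F^* omega = (27*u^2*v + u^2 + 54*u*v^2 + 3*u*v + u + 27*v^3 + 3*v^2 - 3*v - 3) du + (9*u^3 + 54*u^2*v + 81*u*v^2 - 3*u - 6*v) dv

Using F^*(f dg) = (f ∘ F) d(g ∘ F), substitute each coordinate x_i by F_i(u, v) in f_i, and replace dx_i by d F_i = (∂F_i/∂u) du + (∂F_i/∂v) dv.
  For the x component: f_1(F) = -9*u*v + 1; d F_1 = (-2*u - 3*v) du + (-3*u - 6*v) dv
  For the y component: f_2(F) = u^2 + 3*u*v + 3*u + 3*v^2 - 3; d F_2 = (1) du + (0) dv
  For the z component: f_3(F) = -3*u^2 - 9*u*v - 9*v^2; d F_3 = (-3*v) du + (-3*u) dv
Combining and collecting du, dv coefficients:
  coeff of du: 27*u^2*v + u^2 + 54*u*v^2 + 3*u*v + u + 27*v^3 + 3*v^2 - 3*v - 3
  coeff of dv: 9*u^3 + 54*u^2*v + 81*u*v^2 - 3*u - 6*v
F^* omega = (27*u^2*v + u^2 + 54*u*v^2 + 3*u*v + u + 27*v^3 + 3*v^2 - 3*v - 3) du + (9*u^3 + 54*u^2*v + 81*u*v^2 - 3*u - 6*v) dv.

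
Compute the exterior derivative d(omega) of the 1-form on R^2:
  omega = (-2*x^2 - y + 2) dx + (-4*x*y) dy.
d(omega) = (1 - 4*y) dx ∧ dy

For a 1-form omega = sum_i f_i dx_i, the exterior derivative is
  d(omega) = sum_{i < j} (∂f_j/∂x_i - ∂f_i/∂x_j) dx_i ∧ dx_j.
  coefficient of dx ∧ dy: ∂f_2/∂x - ∂f_1/∂y = ∂(-4*x*y)/∂x - ∂(-2*x^2 - y + 2)/∂y = 1 - 4*y
Assembling: d(omega) = (1 - 4*y) dx ∧ dy.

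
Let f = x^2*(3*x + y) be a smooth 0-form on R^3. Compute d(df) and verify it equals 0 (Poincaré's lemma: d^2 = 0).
d(df) = 0

Step 1: df = sum_i (∂f/∂x_i) dx_i = (x*(9*x + 2*y)) dx + (x^2) dy + (0) dz.
Step 2: Apply d again. Using the 1-form formula, the coefficient of dx ∧ dy in d(df) is ∂^2 f/∂x ∂y - ∂^2 f/∂y ∂x = (2*x) - (2*x) = 0 (equality of mixed partials for smooth f).
Similarly for dx ∧ dz and dy ∧ dz — all coefficients vanish. So d(df) = 0.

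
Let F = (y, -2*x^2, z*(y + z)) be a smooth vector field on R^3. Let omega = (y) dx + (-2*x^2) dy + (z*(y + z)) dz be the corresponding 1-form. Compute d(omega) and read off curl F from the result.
d(omega) = (z) dy ∧ dz + (0) dz ∧ dx + (-4*x - 1) dx ∧ dy; curl F = (z, 0, -4*x - 1)

d omega = sum_{i<j} (∂f_j/∂x_i - ∂f_i/∂x_j) dx_i ∧ dx_j. Under the identification (dy ∧ dz, dz ∧ dx, dx ∧ dy) ↔ (e_x, e_y, e_z), the coefficients are exactly the components of curl F. Compute:
  ∂R/∂y - ∂Q/∂z = (z) - (0) = z
  ∂P/∂z - ∂R/∂x = (0) - (0) = 0
  ∂Q/∂x - ∂P/∂y = (-4*x) - (1) = -4*x - 1.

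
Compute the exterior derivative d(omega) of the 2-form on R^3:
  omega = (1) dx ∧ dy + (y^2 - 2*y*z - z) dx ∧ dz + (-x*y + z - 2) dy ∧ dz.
d(omega) = (-3*y + 2*z) dx ∧ dy ∧ dz

For a 2-form omega = sum_{i<j} g_{ij} dx_i ∧ dx_j, the exterior derivative is
  d(omega) = sum_{i<j} d(g_{ij}) ∧ dx_i ∧ dx_j = sum_{i<j, k} (∂g_{ij}/∂x_k) dx_k ∧ dx_i ∧ dx_j.
Expand each term, using dx_k ∧ dx_i ∧ dx_j = sgn(permutation) dx_{(a)} ∧ dx_{(b)} ∧ dx_{(c)} with (a < b < c) sorted:
  d(y^2 - 2*y*z - z) includes (∂/∂y)(y^2 - 2*y*z - z) dy = (2*y - 2*z) dy, which multiplied by dx ∧ dz gives (-2*y + 2*z) dx ∧ dy ∧ dz
  d(-x*y + z - 2) includes (∂/∂x)(-x*y + z - 2) dx = (-y) dx, which multiplied by dy ∧ dz gives (-y) dx ∧ dy ∧ dz
Collecting like 3-forms: d(omega) = (-3*y + 2*z) dx ∧ dy ∧ dz.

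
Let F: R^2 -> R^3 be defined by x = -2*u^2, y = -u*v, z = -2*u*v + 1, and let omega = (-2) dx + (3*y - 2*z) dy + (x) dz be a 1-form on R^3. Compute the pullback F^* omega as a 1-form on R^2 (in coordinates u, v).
F^* omega = (4*u^2*v - u*v^2 + 8*u + 2*v) du + (u*(4*u^2 - u*v + 2)) dv

Using F^*(f dg) = (f ∘ F) d(g ∘ F), substitute each coordinate x_i by F_i(u, v) in f_i, and replace dx_i by d F_i = (∂F_i/∂u) du + (∂F_i/∂v) dv.
  For the x component: f_1(F) = -2; d F_1 = (-4*u) du + (0) dv
  For the y component: f_2(F) = u*v - 2; d F_2 = (-v) du + (-u) dv
  For the z component: f_3(F) = -2*u^2; d F_3 = (-2*v) du + (-2*u) dv
Combining and collecting du, dv coefficients:
  coeff of du: 4*u^2*v - u*v^2 + 8*u + 2*v
  coeff of dv: u*(4*u^2 - u*v + 2)
F^* omega = (4*u^2*v - u*v^2 + 8*u + 2*v) du + (u*(4*u^2 - u*v + 2)) dv.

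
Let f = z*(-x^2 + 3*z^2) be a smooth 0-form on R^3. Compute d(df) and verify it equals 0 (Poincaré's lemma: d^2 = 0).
d(df) = 0

Step 1: df = sum_i (∂f/∂x_i) dx_i = (-2*x*z) dx + (0) dy + (-x^2 + 9*z^2) dz.
Step 2: Apply d again. Using the 1-form formula, the coefficient of dx ∧ dy in d(df) is ∂^2 f/∂x ∂y - ∂^2 f/∂y ∂x = (0) - (0) = 0 (equality of mixed partials for smooth f).
Similarly for dx ∧ dz and dy ∧ dz — all coefficients vanish. So d(df) = 0.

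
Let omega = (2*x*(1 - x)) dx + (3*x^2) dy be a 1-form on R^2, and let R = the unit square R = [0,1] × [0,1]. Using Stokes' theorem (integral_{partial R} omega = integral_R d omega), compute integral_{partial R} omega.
integral_(partial R) omega = 3

Stokes: integral_partial_R omega = integral_R d omega with d omega = (∂Q/∂x - ∂P/∂y) dx ∧ dy.
  ∂Q/∂x = 6*x
  ∂P/∂y = 0
  integrand = ∂Q/∂x - ∂P/∂y = 6*x.
Integrating over R: integral_0^1 integral_0^1 (6*x) dx dy = 3.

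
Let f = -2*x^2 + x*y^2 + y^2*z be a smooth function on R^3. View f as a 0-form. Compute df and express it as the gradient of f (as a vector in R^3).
df = (-4*x + y^2) dx + (2*y*(x + z)) dy + (y^2) dz; grad f = (-4*x + y^2, 2*y*(x + z), y^2)

For a 0-form f, d f = (∂f/∂x) dx + (∂f/∂y) dy + (∂f/∂z) dz. The components of the vector representation are exactly the entries of grad f in Cartesian coordinates:
  ∂f/∂x = -4*x + y^2
  ∂f/∂y = 2*y*(x + z)
  ∂f/∂z = y^2.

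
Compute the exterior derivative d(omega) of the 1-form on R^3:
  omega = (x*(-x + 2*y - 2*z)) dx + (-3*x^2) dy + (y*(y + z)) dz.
d(omega) = (-8*x) dx ∧ dy + (2*x) dx ∧ dz + (2*y + z) dy ∧ dz

For a 1-form omega = sum_i f_i dx_i, the exterior derivative is
  d(omega) = sum_{i < j} (∂f_j/∂x_i - ∂f_i/∂x_j) dx_i ∧ dx_j.
  coefficient of dx ∧ dy: ∂f_2/∂x - ∂f_1/∂y = ∂(-3*x^2)/∂x - ∂(x*(-x + 2*y - 2*z))/∂y = -8*x
  coefficient of dx ∧ dz: ∂f_3/∂x - ∂f_1/∂z = ∂(y*(y + z))/∂x - ∂(x*(-x + 2*y - 2*z))/∂z = 2*x
  coefficient of dy ∧ dz: ∂f_3/∂y - ∂f_2/∂z = ∂(y*(y + z))/∂y - ∂(-3*x^2)/∂z = 2*y + z
Assembling: d(omega) = (-8*x) dx ∧ dy + (2*x) dx ∧ dz + (2*y + z) dy ∧ dz.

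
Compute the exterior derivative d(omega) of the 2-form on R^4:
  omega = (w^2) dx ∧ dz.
d(omega) = (2*w) dx ∧ dz ∧ dw

For a 2-form omega = sum_{i<j} g_{ij} dx_i ∧ dx_j, the exterior derivative is
  d(omega) = sum_{i<j} d(g_{ij}) ∧ dx_i ∧ dx_j = sum_{i<j, k} (∂g_{ij}/∂x_k) dx_k ∧ dx_i ∧ dx_j.
Expand each term, using dx_k ∧ dx_i ∧ dx_j = sgn(permutation) dx_{(a)} ∧ dx_{(b)} ∧ dx_{(c)} with (a < b < c) sorted:
  d(w^2) includes (∂/∂w)(w^2) dw = (2*w) dw, which multiplied by dx ∧ dz gives (2*w) dx ∧ dz ∧ dw
Collecting like 3-forms: d(omega) = (2*w) dx ∧ dz ∧ dw.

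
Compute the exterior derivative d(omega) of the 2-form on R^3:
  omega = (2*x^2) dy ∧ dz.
d(omega) = (4*x) dx ∧ dy ∧ dz

For a 2-form omega = sum_{i<j} g_{ij} dx_i ∧ dx_j, the exterior derivative is
  d(omega) = sum_{i<j} d(g_{ij}) ∧ dx_i ∧ dx_j = sum_{i<j, k} (∂g_{ij}/∂x_k) dx_k ∧ dx_i ∧ dx_j.
Expand each term, using dx_k ∧ dx_i ∧ dx_j = sgn(permutation) dx_{(a)} ∧ dx_{(b)} ∧ dx_{(c)} with (a < b < c) sorted:
  d(2*x^2) includes (∂/∂x)(2*x^2) dx = (4*x) dx, which multiplied by dy ∧ dz gives (4*x) dx ∧ dy ∧ dz
Collecting like 3-forms: d(omega) = (4*x) dx ∧ dy ∧ dz.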